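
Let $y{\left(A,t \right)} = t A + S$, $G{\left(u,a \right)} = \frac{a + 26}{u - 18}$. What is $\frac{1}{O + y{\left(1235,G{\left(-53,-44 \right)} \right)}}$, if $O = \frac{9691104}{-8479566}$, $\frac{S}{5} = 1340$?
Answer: $\frac{100341531}{703590371666} \approx 0.00014261$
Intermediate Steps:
$S = 6700$ ($S = 5 \cdot 1340 = 6700$)
$G{\left(u,a \right)} = \frac{26 + a}{-18 + u}$
$y{\left(A,t \right)} = 6700 + A t$ ($y{\left(A,t \right)} = t A + 6700 = A t + 6700 = 6700 + A t$)
$O = - \frac{1615184}{1413261}$ ($O = 9691104 \left(- \frac{1}{8479566}\right) = - \frac{1615184}{1413261} \approx -1.1429$)
$\frac{1}{O + y{\left(1235,G{\left(-53,-44 \right)} \right)}} = \frac{1}{- \frac{1615184}{1413261} + \left(6700 + 1235 \frac{26 - 44}{-18 - 53}\right)} = \frac{1}{- \frac{1615184}{1413261} + \left(6700 + 1235 \frac{1}{-71} \left(-18\right)\right)} = \frac{1}{- \frac{1615184}{1413261} + \left(6700 + 1235 \left(\left(- \frac{1}{71}\right) \left(-18\right)\right)\right)} = \frac{1}{- \frac{1615184}{1413261} + \left(6700 + 1235 \cdot \frac{18}{71}\right)} = \frac{1}{- \frac{1615184}{1413261} + \left(6700 + \frac{22230}{71}\right)} = \frac{1}{- \frac{1615184}{1413261} + \frac{497930}{71}} = \frac{1}{\frac{703590371666}{100341531}} = \frac{100341531}{703590371666}$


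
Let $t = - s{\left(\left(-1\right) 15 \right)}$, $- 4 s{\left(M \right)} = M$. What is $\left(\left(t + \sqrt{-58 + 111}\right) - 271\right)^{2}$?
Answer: $\frac{1208649}{16} - \frac{1099 \sqrt{53}}{2} \approx 71540.0$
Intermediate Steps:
$s{\left(M \right)} = - \frac{M}{4}$
$t = - \frac{15}{4}$ ($t = - \frac{\left(-1\right) \left(\left(-1\right) 15\right)}{4} = - \frac{\left(-1\right) \left(-15\right)}{4} = \left(-1\right) \frac{15}{4} = - \frac{15}{4} \approx -3.75$)
$\left(\left(t + \sqrt{-58 + 111}\right) - 271\right)^{2} = \left(\left(- \frac{15}{4} + \sqrt{-58 + 111}\right) - 271\right)^{2} = \left(\left(- \frac{15}{4} + \sqrt{53}\right) - 271\right)^{2} = \left(- \frac{1099}{4} + \sqrt{53}\right)^{2}$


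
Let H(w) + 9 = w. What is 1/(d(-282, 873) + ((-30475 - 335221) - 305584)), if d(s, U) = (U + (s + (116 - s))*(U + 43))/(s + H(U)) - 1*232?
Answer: -582/390712855 ≈ -1.4896e-6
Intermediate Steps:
H(w) = -9 + w
d(s, U) = -232 + (4988 + 117*U)/(-9 + U + s) (d(s, U) = (U + (s + (116 - s))*(U + 43))/(s + (-9 + U)) - 1*232 = (U + 116*(43 + U))/(-9 + U + s) - 232 = (U + (4988 + 116*U))/(-9 + U + s) - 232 = (4988 + 117*U)/(-9 + U + s) - 232 = -232 + (4988 + 117*U)/(-9 + U + s))
1/(d(-282, 873) + ((-30475 - 335221) - 305584)) = 1/((7076 - 232*(-282) - 115*873)/(-9 + 873 - 282) + ((-30475 - 335221) - 305584)) = 1/((7076 + 65424 - 100395)/582 + (-365696 - 305584)) = 1/((1/582)*(-27895) - 671280) = 1/(-27895/582 - 671280) = 1/(-390712855/582) = -582/390712855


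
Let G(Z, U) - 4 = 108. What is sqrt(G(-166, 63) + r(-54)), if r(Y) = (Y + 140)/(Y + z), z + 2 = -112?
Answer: sqrt(196665)/42 ≈ 10.559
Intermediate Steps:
z = -114 (z = -2 - 112 = -114)
G(Z, U) = 112 (G(Z, U) = 4 + 108 = 112)
r(Y) = (140 + Y)/(-114 + Y) (r(Y) = (Y + 140)/(Y - 114) = (140 + Y)/(-114 + Y))
sqrt(G(-166, 63) + r(-54)) = sqrt(112 + (140 - 54)/(-114 - 54)) = sqrt(112 + 86/(-168)) = sqrt(112 - 1/168*86) = sqrt(112 - 43/84) = sqrt(9365/84) = sqrt(196665)/42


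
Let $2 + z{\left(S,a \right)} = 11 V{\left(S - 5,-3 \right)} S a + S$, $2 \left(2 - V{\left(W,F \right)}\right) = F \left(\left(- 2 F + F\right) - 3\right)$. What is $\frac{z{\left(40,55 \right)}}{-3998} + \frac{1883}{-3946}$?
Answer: $- \frac{99332291}{7888054} \approx -12.593$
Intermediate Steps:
$V{\left(W,F \right)} = 2 - \frac{F \left(-3 - F\right)}{2}$ ($V{\left(W,F \right)} = 2 - \frac{F \left(\left(- 2 F + F\right) - 3\right)}{2} = 2 - \frac{F \left(- F - 3\right)}{2} = 2 - \frac{F \left(-3 - F\right)}{2}$)
$z{\left(S,a \right)} = -2 + S + 22 S a$ ($z{\left(S,a \right)} = -2 + \left(11 \left(2 + \frac{\left(-3\right)^{2}}{2} + \frac{3}{2} \left(-3\right)\right) S a + S\right) = -2 + \left(11 \left(2 + \frac{1}{2} \cdot 9 - \frac{9}{2}\right) S a + S\right) = -2 + \left(11 \left(2 + \frac{9}{2} - \frac{9}{2}\right) S a + S\right) = -2 + \left(11 \cdot 2 S a + S\right) = -2 + \left(22 S a + S\right) = -2 + \left(S + 22 S a\right) = -2 + S + 22 S a$)
$\frac{z{\left(40,55 \right)}}{-3998} + \frac{1883}{-3946} = \frac{-2 + 40 + 22 \cdot 40 \cdot 55}{-3998} + \frac{1883}{-3946} = \left(-2 + 40 + 48400\right) \left(- \frac{1}{3998}\right) + 1883 \left(- \frac{1}{3946}\right) = 48438 \left(- \frac{1}{3998}\right) - \frac{1883}{3946} = - \frac{24219}{1999} - \frac{1883}{3946} = - \frac{99332291}{7888054}$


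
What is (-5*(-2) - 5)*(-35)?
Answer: -175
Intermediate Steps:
(-5*(-2) - 5)*(-35) = (10 - 5)*(-35) = 5*(-35) = -175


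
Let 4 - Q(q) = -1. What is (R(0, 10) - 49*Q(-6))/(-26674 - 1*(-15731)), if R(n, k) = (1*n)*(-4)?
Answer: 245/10943 ≈ 0.022389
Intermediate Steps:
Q(q) = 5 (Q(q) = 4 - 1*(-1) = 4 + 1 = 5)
R(n, k) = -4*n (R(n, k) = n*(-4) = -4*n)
(R(0, 10) - 49*Q(-6))/(-26674 - 1*(-15731)) = (-4*0 - 49*5)/(-26674 - 1*(-15731)) = (0 - 245)/(-26674 + 15731) = -245/(-10943) = -245*(-1/10943) = 245/10943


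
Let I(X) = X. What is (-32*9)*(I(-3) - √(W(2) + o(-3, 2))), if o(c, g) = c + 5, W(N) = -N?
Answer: 864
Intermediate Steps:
o(c, g) = 5 + c
(-32*9)*(I(-3) - √(W(2) + o(-3, 2))) = (-32*9)*(-3 - √(-1*2 + (5 - 3))) = -288*(-3 - √(-2 + 2)) = -288*(-3 - √0) = -288*(-3 - 1*0) = -288*(-3 + 0) = -288*(-3) = 864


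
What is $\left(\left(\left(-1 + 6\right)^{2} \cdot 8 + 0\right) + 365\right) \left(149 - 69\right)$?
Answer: $45200$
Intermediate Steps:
$\left(\left(\left(-1 + 6\right)^{2} \cdot 8 + 0\right) + 365\right) \left(149 - 69\right) = \left(\left(5^{2} \cdot 8 + 0\right) + 365\right) 80 = \left(\left(25 \cdot 8 + 0\right) + 365\right) 80 = \left(\left(200 + 0\right) + 365\right) 80 = \left(200 + 365\right) 80 = 565 \cdot 80 = 45200$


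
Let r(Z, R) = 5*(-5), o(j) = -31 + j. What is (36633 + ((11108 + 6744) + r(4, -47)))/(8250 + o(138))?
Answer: 54460/8357 ≈ 6.5167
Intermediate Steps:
r(Z, R) = -25
(36633 + ((11108 + 6744) + r(4, -47)))/(8250 + o(138)) = (36633 + ((11108 + 6744) - 25))/(8250 + (-31 + 138)) = (36633 + (17852 - 25))/(8250 + 107) = (36633 + 17827)/8357 = 54460*(1/8357) = 54460/8357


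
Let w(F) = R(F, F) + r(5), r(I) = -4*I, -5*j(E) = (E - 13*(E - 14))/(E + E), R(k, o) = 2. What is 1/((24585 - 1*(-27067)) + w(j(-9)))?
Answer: 1/51634 ≈ 1.9367e-5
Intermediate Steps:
j(E) = -(182 - 12*E)/(10*E) (j(E) = -(E - 13*(E - 14))/(5*(E + E)) = -(E - 13*(-14 + E))/(5*(2*E)) = -(E + (182 - 13*E))*1/(2*E)/5 = -(182 - 12*E)*1/(2*E)/5 = -(182 - 12*E)/(10*E))
w(F) = -18 (w(F) = 2 - 4*5 = 2 - 20 = -18)
1/((24585 - 1*(-27067)) + w(j(-9))) = 1/((24585 - 1*(-27067)) - 18) = 1/((24585 + 27067) - 18) = 1/(51652 - 18) = 1/51634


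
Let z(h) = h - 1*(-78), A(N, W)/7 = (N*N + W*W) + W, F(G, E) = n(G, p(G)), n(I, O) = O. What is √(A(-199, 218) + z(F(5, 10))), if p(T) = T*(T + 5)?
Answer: √611529 ≈ 782.00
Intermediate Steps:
p(T) = T*(5 + T)
F(G, E) = G*(5 + G)
A(N, W) = 7*W + 7*N² + 7*W² (A(N, W) = 7*((N*N + W*W) + W) = 7*((N² + W²) + W) = 7*(W + N² + W²) = 7*W + 7*N² + 7*W²)
z(h) = 78 + h (z(h) = h + 78 = 78 + h)
√(A(-199, 218) + z(F(5, 10))) = √((7*218 + 7*(-199)² + 7*218²) + (78 + 5*(5 + 5))) = √((1526 + 7*39601 + 7*47524) + (78 + 5*10)) = √((1526 + 277207 + 332668) + (78 + 50)) = √(611401 + 128) = √611529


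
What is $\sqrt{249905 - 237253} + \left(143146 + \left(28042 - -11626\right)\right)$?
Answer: $182814 + 2 \sqrt{3163} \approx 1.8293 \cdot 10^{5}$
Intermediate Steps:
$\sqrt{249905 - 237253} + \left(143146 + \left(28042 - -11626\right)\right) = \sqrt{12652} + \left(143146 + \left(28042 + 11626\right)\right) = 2 \sqrt{3163} + \left(143146 + 39668\right) = 2 \sqrt{3163} + 182814 = 182814 + 2 \sqrt{3163}$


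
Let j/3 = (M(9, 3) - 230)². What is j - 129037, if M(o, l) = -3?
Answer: 33830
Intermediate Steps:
j = 162867 (j = 3*(-3 - 230)² = 3*(-233)² = 3*54289 = 162867)
j - 129037 = 162867 - 129037 = 33830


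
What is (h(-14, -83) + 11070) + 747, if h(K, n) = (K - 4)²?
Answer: 12141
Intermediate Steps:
h(K, n) = (-4 + K)²
(h(-14, -83) + 11070) + 747 = ((-4 - 14)² + 11070) + 747 = ((-18)² + 11070) + 747 = (324 + 11070) + 747 = 11394 + 747 = 12141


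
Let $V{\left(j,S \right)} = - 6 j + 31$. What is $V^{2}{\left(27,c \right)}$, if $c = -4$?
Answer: $17161$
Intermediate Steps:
$V{\left(j,S \right)} = 31 - 6 j$
$V^{2}{\left(27,c \right)} = \left(31 - 162\right)^{2} = \left(-131\right)^{2} = 17161$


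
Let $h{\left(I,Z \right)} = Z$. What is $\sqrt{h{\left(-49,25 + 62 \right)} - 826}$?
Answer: $i \sqrt{739} \approx 27.185 i$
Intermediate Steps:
$\sqrt{h{\left(-49,25 + 62 \right)} - 826} = \sqrt{\left(25 + 62\right) - 826} = \sqrt{87 - 826} = \sqrt{-739} = i \sqrt{739}$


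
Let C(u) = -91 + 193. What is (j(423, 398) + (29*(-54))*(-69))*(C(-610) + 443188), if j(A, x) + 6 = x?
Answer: 48073027340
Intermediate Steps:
j(A, x) = -6 + x
C(u) = 102
(j(423, 398) + (29*(-54))*(-69))*(C(-610) + 443188) = ((-6 + 398) + (29*(-54))*(-69))*(102 + 443188) = (392 - 1566*(-69))*443290 = (392 + 108054)*443290 = 108446*443290 = 48073027340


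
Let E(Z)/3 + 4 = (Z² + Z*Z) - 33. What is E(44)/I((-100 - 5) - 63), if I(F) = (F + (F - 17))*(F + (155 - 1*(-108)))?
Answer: -2301/6707 ≈ -0.34307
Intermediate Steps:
I(F) = (-17 + 2*F)*(263 + F) (I(F) = (F + (-17 + F))*(F + (155 + 108)) = (-17 + 2*F)*(F + 263) = (-17 + 2*F)*(263 + F))
E(Z) = -111 + 6*Z² (E(Z) = -12 + 3*((Z² + Z*Z) - 33) = -12 + 3*((Z² + Z²) - 33) = -12 + 3*(2*Z² - 33) = -12 + 3*(-33 + 2*Z²) = -12 + (-99 + 6*Z²) = -111 + 6*Z²)
E(44)/I((-100 - 5) - 63) = (-111 + 6*44²)/(-4471 + 2*((-100 - 5) - 63)² + 509*((-100 - 5) - 63)) = (-111 + 6*1936)/(-4471 + 2*(-105 - 63)² + 509*(-105 - 63)) = (-111 + 11616)/(-4471 + 2*(-168)² + 509*(-168)) = 11505/(-4471 + 2*28224 - 85512) = 11505/(-4471 + 56448 - 85512) = 11505/(-33535) = 11505*(-1/33535) = -2301/6707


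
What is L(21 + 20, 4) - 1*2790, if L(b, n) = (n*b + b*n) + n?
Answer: -2458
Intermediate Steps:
L(b, n) = n + 2*b*n (L(b, n) = (b*n + b*n) + n = 2*b*n + n = n + 2*b*n)
L(21 + 20, 4) - 1*2790 = 4*(1 + 2*(21 + 20)) - 1*2790 = 4*(1 + 2*41) - 2790 = 4*(1 + 82) - 2790 = 4*83 - 2790 = 332 - 2790 = -2458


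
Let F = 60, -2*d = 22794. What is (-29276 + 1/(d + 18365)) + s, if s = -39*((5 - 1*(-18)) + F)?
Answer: -226550583/6968 ≈ -32513.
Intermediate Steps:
d = -11397 (d = -½*22794 = -11397)
s = -3237 (s = -39*((5 - 1*(-18)) + 60) = -39*((5 + 18) + 60) = -39*(23 + 60) = -39*83 = -3237)
(-29276 + 1/(d + 18365)) + s = (-29276 + 1/(-11397 + 18365)) - 3237 = (-29276 + 1/6968) - 3237 = -203995167/6968 - 3237 = -226550583/6968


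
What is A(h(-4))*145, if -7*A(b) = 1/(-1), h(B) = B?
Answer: 145/7 ≈ 20.714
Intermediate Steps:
A(b) = ⅐ (A(b) = -⅐/(-1) = -⅐*(-1) = ⅐)
A(h(-4))*145 = (⅐)*145 = 145/7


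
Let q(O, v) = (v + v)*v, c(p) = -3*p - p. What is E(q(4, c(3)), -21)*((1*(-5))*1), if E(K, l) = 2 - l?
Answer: -115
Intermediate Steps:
c(p) = -4*p
q(O, v) = 2*v² (q(O, v) = (2*v)*v = 2*v²)
E(q(4, c(3)), -21)*((1*(-5))*1) = (2 - 1*(-21))*((1*(-5))*1) = (2 + 21)*(-5*1) = 23*(-5) = -115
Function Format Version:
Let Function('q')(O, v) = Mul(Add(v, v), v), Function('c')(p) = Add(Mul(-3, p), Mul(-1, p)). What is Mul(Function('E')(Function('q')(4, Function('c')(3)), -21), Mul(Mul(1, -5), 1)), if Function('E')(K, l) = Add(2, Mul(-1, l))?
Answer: -115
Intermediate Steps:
Function('c')(p) = Mul(-4, p)
Function('q')(O, v) = Mul(2, Pow(v, 2)) (Function('q')(O, v) = Mul(Mul(2, v), v) = Mul(2, Pow(v, 2)))
Mul(Function('E')(Function('q')(4, Function('c')(3)), -21), Mul(Mul(1, -5), 1)) = Mul(Add(2, Mul(-1, -21)), Mul(Mul(1, -5), 1)) = Mul(Add(2, 21), Mul(-5, 1)) = Mul(23, -5) = -115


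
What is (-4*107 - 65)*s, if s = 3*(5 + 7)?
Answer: -17748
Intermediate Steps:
s = 36 (s = 3*12 = 36)
(-4*107 - 65)*s = (-4*107 - 65)*36 = (-428 - 65)*36 = -493*36 = -17748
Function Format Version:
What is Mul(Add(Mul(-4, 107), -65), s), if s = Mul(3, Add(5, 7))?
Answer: -17748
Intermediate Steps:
s = 36 (s = Mul(3, 12) = 36)
Mul(Add(Mul(-4, 107), -65), s) = Mul(Add(Mul(-4, 107), -65), 36) = Mul(Add(-428, -65), 36) = Mul(-493, 36) = -17748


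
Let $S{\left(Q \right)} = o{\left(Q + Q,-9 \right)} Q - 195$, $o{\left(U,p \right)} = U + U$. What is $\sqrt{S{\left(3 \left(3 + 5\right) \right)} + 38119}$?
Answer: $2 \sqrt{10057} \approx 200.57$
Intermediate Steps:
$o{\left(U,p \right)} = 2 U$
$S{\left(Q \right)} = -195 + 4 Q^{2}$ ($S{\left(Q \right)} = 2 \left(Q + Q\right) Q - 195 = 2 \cdot 2 Q Q - 195 = 4 Q Q - 195 = 4 Q^{2} - 195 = -195 + 4 Q^{2}$)
$\sqrt{S{\left(3 \left(3 + 5\right) \right)} + 38119} = \sqrt{\left(-195 + 4 \left(3 \left(3 + 5\right)\right)^{2}\right) + 38119} = \sqrt{\left(-195 + 4 \left(3 \cdot 8\right)^{2}\right) + 38119} = \sqrt{\left(-195 + 4 \cdot 24^{2}\right) + 38119} = \sqrt{\left(-195 + 4 \cdot 576\right) + 38119} = \sqrt{\left(-195 + 2304\right) + 38119} = \sqrt{2109 + 38119} = \sqrt{40228} = 2 \sqrt{10057}$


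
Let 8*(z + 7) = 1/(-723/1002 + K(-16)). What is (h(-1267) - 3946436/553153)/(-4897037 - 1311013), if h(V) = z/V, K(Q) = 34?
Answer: 222133916057411/193440119342559453000 ≈ 1.1483e-6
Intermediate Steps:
z = -311053/44460 (z = -7 + 1/(8*(-723/1002 + 34)) = -7 + 1/(8*(-723*1/1002 + 34)) = -7 + 1/(8*(-241/334 + 34)) = -7 + 1/(8*(11115/334)) = -7 + (⅛)*(334/11115) = -7 + 167/44460 = -311053/44460 ≈ -6.9962)
h(V) = -311053/(44460*V)
(h(-1267) - 3946436/553153)/(-4897037 - 1311013) = (-311053/44460/(-1267) - 3946436/553153)/(-4897037 - 1311013) = (-311053/44460*(-1/1267) - 3946436*1/553153)/(-6208050) = (311053/56330820 - 3946436/553153)*(-1/6208050) = -222133916057411/31159562075460*(-1/6208050) = 222133916057411/193440119342559453000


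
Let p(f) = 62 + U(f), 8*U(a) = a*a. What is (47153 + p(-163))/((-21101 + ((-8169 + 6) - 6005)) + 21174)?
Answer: -404289/112760 ≈ -3.5854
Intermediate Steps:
U(a) = a**2/8 (U(a) = (a*a)/8 = a**2/8)
p(f) = 62 + f**2/8
(47153 + p(-163))/((-21101 + ((-8169 + 6) - 6005)) + 21174) = (47153 + (62 + (1/8)*(-163)**2))/((-21101 + ((-8169 + 6) - 6005)) + 21174) = (47153 + (62 + (1/8)*26569))/((-21101 + (-8163 - 6005)) + 21174) = (47153 + (62 + 26569/8))/((-21101 - 14168) + 21174) = (47153 + 27065/8)/(-35269 + 21174) = (404289/8)/(-14095) = (404289/8)*(-1/14095) = -404289/112760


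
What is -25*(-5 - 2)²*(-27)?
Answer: 33075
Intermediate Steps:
-25*(-5 - 2)²*(-27) = -25*(-7)²*(-27) = -25*49*(-27) = -1225*(-27) = 33075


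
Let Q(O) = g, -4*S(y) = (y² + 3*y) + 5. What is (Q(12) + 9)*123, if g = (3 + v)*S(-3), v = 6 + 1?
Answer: -861/2 ≈ -430.50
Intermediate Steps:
v = 7
S(y) = -5/4 - 3*y/4 - y²/4 (S(y) = -((y² + 3*y) + 5)/4 = -(5 + y² + 3*y)/4 = -5/4 - 3*y/4 - y²/4)
g = -25/2 (g = (3 + 7)*(-5/4 - ¾*(-3) - ¼*(-3)²) = 10*(-5/4 + 9/4 - ¼*9) = 10*(-5/4 + 9/4 - 9/4) = 10*(-5/4) = -25/2 ≈ -12.500)
Q(O) = -25/2
(Q(12) + 9)*123 = (-25/2 + 9)*123 = -7/2*123 = -861/2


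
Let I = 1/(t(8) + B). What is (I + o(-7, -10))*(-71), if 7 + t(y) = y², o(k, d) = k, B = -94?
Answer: 18460/37 ≈ 498.92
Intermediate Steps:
t(y) = -7 + y²
I = -1/37 (I = 1/((-7 + 8²) - 94) = 1/((-7 + 64) - 94) = 1/(57 - 94) = 1/(-37) = -1/37 ≈ -0.027027)
(I + o(-7, -10))*(-71) = (-1/37 - 7)*(-71) = -260/37*(-71) = 18460/37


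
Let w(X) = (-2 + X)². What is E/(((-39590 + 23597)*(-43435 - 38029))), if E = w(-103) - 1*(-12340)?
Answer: 23365/1302853752 ≈ 1.7934e-5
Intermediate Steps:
E = 23365 (E = (-2 - 103)² - 1*(-12340) = (-105)² + 12340 = 11025 + 12340 = 23365)
E/(((-39590 + 23597)*(-43435 - 38029))) = 23365/(((-39590 + 23597)*(-43435 - 38029))) = 23365/((-15993*(-81464))) = 23365/1302853752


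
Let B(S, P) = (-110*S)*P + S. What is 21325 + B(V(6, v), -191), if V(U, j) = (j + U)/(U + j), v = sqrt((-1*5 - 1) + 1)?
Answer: 42336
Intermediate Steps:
v = I*sqrt(5) (v = sqrt((-5 - 1) + 1) = sqrt(-6 + 1) = sqrt(-5) = I*sqrt(5) ≈ 2.2361*I)
V(U, j) = 1 (V(U, j) = (U + j)/(U + j) = 1)
B(S, P) = S - 110*P*S (B(S, P) = -110*P*S + S = S - 110*P*S)
21325 + B(V(6, v), -191) = 21325 + 1*(1 - 110*(-191)) = 21325 + 1*(1 + 21010) = 21325 + 1*21011 = 21325 + 21011 = 42336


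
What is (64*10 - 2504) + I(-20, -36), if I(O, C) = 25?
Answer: -1839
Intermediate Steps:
(64*10 - 2504) + I(-20, -36) = (64*10 - 2504) + 25 = (640 - 2504) + 25 = -1864 + 25 = -1839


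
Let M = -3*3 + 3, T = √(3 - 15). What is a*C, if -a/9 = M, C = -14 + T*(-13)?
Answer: -756 - 1404*I*√3 ≈ -756.0 - 2431.8*I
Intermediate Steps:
T = 2*I*√3 (T = √(-12) = 2*I*√3 ≈ 3.4641*I)
M = -6 (M = -9 + 3 = -6)
C = -14 - 26*I*√3 (C = -14 + (2*I*√3)*(-13) = -14 - 26*I*√3 ≈ -14.0 - 45.033*I)
a = 54 (a = -9*(-6) = 54)
a*C = 54*(-14 - 26*I*√3) = -756 - 1404*I*√3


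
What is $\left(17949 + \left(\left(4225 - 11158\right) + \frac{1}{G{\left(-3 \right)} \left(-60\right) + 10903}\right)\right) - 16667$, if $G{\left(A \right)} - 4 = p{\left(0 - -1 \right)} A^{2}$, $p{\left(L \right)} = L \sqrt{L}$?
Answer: $- \frac{57205072}{10123} \approx -5651.0$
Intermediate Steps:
$p{\left(L \right)} = L^{\frac{3}{2}}$
$G{\left(A \right)} = 4 + A^{2}$ ($G{\left(A \right)} = 4 + \left(0 - -1\right)^{\frac{3}{2}} A^{2} = 4 + \left(0 + 1\right)^{\frac{3}{2}} A^{2} = 4 + 1^{\frac{3}{2}} A^{2} = 4 + 1 A^{2} = 4 + A^{2}$)
$\left(17949 + \left(\left(4225 - 11158\right) + \frac{1}{G{\left(-3 \right)} \left(-60\right) + 10903}\right)\right) - 16667 = \left(17949 + \left(\left(4225 - 11158\right) + \frac{1}{\left(4 + \left(-3\right)^{2}\right) \left(-60\right) + 10903}\right)\right) - 16667 = \left(17949 - \left(6933 - \frac{1}{\left(4 + 9\right) \left(-60\right) + 10903}\right)\right) - 16667 = \left(17949 - \left(6933 - \frac{1}{13 \left(-60\right) + 10903}\right)\right) - 16667 = \left(17949 - \left(6933 - \frac{1}{-780 + 10903}\right)\right) - 16667 = \left(17949 - \left(6933 - \frac{1}{10123}\right)\right) - 16667 = \left(17949 + \left(-6933 + \frac{1}{10123}\right)\right) - 16667 = \left(17949 - \frac{70182758}{10123}\right) - 16667 = \frac{111514969}{10123} - 16667 = - \frac{57205072}{10123}$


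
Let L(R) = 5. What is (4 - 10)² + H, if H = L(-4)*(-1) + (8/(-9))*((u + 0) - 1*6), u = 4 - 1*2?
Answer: 311/9 ≈ 34.556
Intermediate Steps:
u = 2 (u = 4 - 2 = 2)
H = -13/9 (H = 5*(-1) + (8/(-9))*((2 + 0) - 1*6) = -5 + (8*(-⅑))*(2 - 6) = -5 - 8/9*(-4) = -5 + 32/9 = -13/9 ≈ -1.4444)
(4 - 10)² + H = (4 - 10)² - 13/9 = (-6)² - 13/9 = 36 - 13/9 = 311/9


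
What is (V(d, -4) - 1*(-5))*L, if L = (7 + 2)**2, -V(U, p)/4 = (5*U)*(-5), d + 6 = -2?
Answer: -64395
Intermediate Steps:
d = -8 (d = -6 - 2 = -8)
V(U, p) = 100*U (V(U, p) = -4*5*U*(-5) = -(-100)*U = 100*U)
L = 81 (L = 9**2 = 81)
(V(d, -4) - 1*(-5))*L = (100*(-8) - 1*(-5))*81 = (-800 + 5)*81 = -795*81 = -64395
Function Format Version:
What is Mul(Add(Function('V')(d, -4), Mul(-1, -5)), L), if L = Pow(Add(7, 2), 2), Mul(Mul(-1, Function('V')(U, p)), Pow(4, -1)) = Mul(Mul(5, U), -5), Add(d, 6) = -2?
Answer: -64395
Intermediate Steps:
d = -8 (d = Add(-6, -2) = -8)
Function('V')(U, p) = Mul(100, U) (Function('V')(U, p) = Mul(-4, Mul(Mul(5, U), -5)) = Mul(-4, Mul(-25, U)) = Mul(100, U))
L = 81 (L = Pow(9, 2) = 81)
Mul(Add(Function('V')(d, -4), Mul(-1, -5)), L) = Mul(Add(Mul(100, -8), Mul(-1, -5)), 81) = Mul(Add(-800, 5), 81) = Mul(-795, 81) = -64395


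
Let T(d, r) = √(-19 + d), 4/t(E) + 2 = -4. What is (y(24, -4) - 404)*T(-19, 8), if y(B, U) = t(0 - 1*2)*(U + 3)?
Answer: -1210*I*√38/3 ≈ -2486.3*I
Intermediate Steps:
t(E) = -⅔ (t(E) = 4/(-2 - 4) = 4/(-6) = 4*(-⅙) = -⅔)
y(B, U) = -2 - 2*U/3 (y(B, U) = -2*(U + 3)/3 = -2*(3 + U)/3 = -2 - 2*U/3)
(y(24, -4) - 404)*T(-19, 8) = ((-2 - ⅔*(-4)) - 404)*√(-19 - 19) = ((-2 + 8/3) - 404)*√(-38) = (⅔ - 404)*(I*√38) = -1210*I*√38/3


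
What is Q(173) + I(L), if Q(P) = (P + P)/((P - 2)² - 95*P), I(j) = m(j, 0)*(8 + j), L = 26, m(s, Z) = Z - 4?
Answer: -870635/6403 ≈ -135.97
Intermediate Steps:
m(s, Z) = -4 + Z
I(j) = -32 - 4*j (I(j) = (-4 + 0)*(8 + j) = -4*(8 + j) = -32 - 4*j)
Q(P) = 2*P/((-2 + P)² - 95*P) (Q(P) = (2*P)/((-2 + P)² - 95*P) = 2*P/((-2 + P)² - 95*P))
Q(173) + I(L) = 2*173/(4 + 173² - 99*173) + (-32 - 4*26) = 2*173/(4 + 29929 - 17127) + (-32 - 104) = 2*173/12806 - 136 = 2*173*(1/12806) - 136 = 173/6403 - 136 = -870635/6403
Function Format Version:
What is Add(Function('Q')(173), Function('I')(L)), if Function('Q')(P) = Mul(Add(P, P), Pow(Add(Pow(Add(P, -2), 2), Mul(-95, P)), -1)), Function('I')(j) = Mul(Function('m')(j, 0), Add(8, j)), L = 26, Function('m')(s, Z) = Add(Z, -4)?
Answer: Rational(-870635, 6403) ≈ -135.97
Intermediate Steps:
Function('m')(s, Z) = Add(-4, Z)
Function('I')(j) = Add(-32, Mul(-4, j)) (Function('I')(j) = Mul(Add(-4, 0), Add(8, j)) = Mul(-4, Add(8, j)) = Add(-32, Mul(-4, j)))
Function('Q')(P) = Mul(2, P, Pow(Add(Pow(Add(-2, P), 2), Mul(-95, P)), -1)) (Function('Q')(P) = Mul(Mul(2, P), Pow(Add(Pow(Add(-2, P), 2), Mul(-95, P)), -1)) = Mul(2, P, Pow(Add(Pow(Add(-2, P), 2), Mul(-95, P)), -1)))
Add(Function('Q')(173), Function('I')(L)) = Add(Mul(2, 173, Pow(Add(4, Pow(173, 2), Mul(-99, 173)), -1)), Add(-32, Mul(-4, 26))) = Add(Mul(2, 173, Pow(Add(4, 29929, -17127), -1)), Add(-32, -104)) = Add(Mul(2, 173, Pow(12806, -1)), -136) = Add(Mul(2, 173, Rational(1, 12806)), -136) = Add(Rational(173, 6403), -136) = Rational(-870635, 6403)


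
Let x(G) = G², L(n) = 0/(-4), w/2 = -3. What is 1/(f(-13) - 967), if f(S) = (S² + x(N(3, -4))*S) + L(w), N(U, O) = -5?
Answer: -1/1123 ≈ -0.00089047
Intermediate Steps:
w = -6 (w = 2*(-3) = -6)
L(n) = 0 (L(n) = 0*(-¼) = 0)
f(S) = S² + 25*S (f(S) = (S² + (-5)²*S) + 0 = (S² + 25*S) + 0 = S² + 25*S)
1/(f(-13) - 967) = 1/(-13*(25 - 13) - 967) = 1/(-13*12 - 967) = 1/(-156 - 967) = 1/(-1123) = -1/1123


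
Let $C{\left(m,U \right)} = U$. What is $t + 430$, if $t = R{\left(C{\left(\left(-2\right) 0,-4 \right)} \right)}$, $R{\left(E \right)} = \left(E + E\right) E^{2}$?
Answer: $302$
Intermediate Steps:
$R{\left(E \right)} = 2 E^{3}$ ($R{\left(E \right)} = 2 E E^{2} = 2 E^{3}$)
$t = -128$ ($t = 2 \left(-4\right)^{3} = 2 \left(-64\right) = -128$)
$t + 430 = -128 + 430 = 302$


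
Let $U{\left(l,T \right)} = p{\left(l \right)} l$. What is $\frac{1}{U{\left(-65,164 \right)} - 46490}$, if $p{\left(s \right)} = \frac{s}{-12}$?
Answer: $- \frac{12}{562105} \approx -2.1348 \cdot 10^{-5}$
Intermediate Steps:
$p{\left(s \right)} = - \frac{s}{12}$ ($p{\left(s \right)} = s \left(- \frac{1}{12}\right) = - \frac{s}{12}$)
$U{\left(l,T \right)} = - \frac{l^{2}}{12}$ ($U{\left(l,T \right)} = - \frac{l}{12} l = - \frac{l^{2}}{12}$)
$\frac{1}{U{\left(-65,164 \right)} - 46490} = \frac{1}{- \frac{\left(-65\right)^{2}}{12} - 46490} = \frac{1}{\left(- \frac{1}{12}\right) 4225 - 46490} = \frac{1}{- \frac{4225}{12} - 46490} = \frac{1}{- \frac{562105}{12}} = - \frac{12}{562105}$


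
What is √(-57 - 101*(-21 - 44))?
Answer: 2*√1627 ≈ 80.672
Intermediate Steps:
√(-57 - 101*(-21 - 44)) = √(-57 - 101*(-65)) = √(-57 + 6565) = √6508 = 2*√1627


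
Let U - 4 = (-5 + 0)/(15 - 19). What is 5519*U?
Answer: 115899/4 ≈ 28975.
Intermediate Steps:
U = 21/4 (U = 4 + (-5 + 0)/(15 - 19) = 4 - 5/(-4) = 4 - 5*(-1/4) = 4 + 5/4 = 21/4 ≈ 5.2500)
5519*U = 5519*(21/4) = 115899/4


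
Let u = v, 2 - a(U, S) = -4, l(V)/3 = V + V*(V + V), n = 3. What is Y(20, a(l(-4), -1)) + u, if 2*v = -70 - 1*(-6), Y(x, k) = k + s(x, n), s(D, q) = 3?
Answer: -23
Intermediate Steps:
l(V) = 3*V + 6*V² (l(V) = 3*(V + V*(V + V)) = 3*(V + V*(2*V)) = 3*(V + 2*V²) = 3*V + 6*V²)
a(U, S) = 6 (a(U, S) = 2 - 1*(-4) = 2 + 4 = 6)
Y(x, k) = 3 + k (Y(x, k) = k + 3 = 3 + k)
v = -32 (v = (-70 - 1*(-6))/2 = (-70 + 6)/2 = (½)*(-64) = -32)
u = -32
Y(20, a(l(-4), -1)) + u = (3 + 6) - 32 = 9 - 32 = -23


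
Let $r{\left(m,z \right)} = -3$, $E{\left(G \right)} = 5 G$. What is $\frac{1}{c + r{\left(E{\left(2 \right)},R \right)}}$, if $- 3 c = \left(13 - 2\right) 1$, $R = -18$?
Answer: $- \frac{3}{20} \approx -0.15$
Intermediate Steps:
$c = - \frac{11}{3}$ ($c = - \frac{\left(13 - 2\right) 1}{3} = - \frac{11 \cdot 1}{3} = \left(- \frac{1}{3}\right) 11 = - \frac{11}{3} \approx -3.6667$)
$\frac{1}{c + r{\left(E{\left(2 \right)},R \right)}} = \frac{1}{- \frac{11}{3} - 3} = \frac{1}{- \frac{20}{3}} = - \frac{3}{20}$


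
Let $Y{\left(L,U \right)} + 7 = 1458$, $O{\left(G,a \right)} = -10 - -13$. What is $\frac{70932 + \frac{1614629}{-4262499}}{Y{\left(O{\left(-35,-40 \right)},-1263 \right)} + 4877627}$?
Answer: $\frac{302345964439}{20797065095922} \approx 0.014538$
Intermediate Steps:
$O{\left(G,a \right)} = 3$ ($O{\left(G,a \right)} = -10 + 13 = 3$)
$Y{\left(L,U \right)} = 1451$ ($Y{\left(L,U \right)} = -7 + 1458 = 1451$)
$\frac{70932 + \frac{1614629}{-4262499}}{Y{\left(O{\left(-35,-40 \right)},-1263 \right)} + 4877627} = \frac{70932 + \frac{1614629}{-4262499}}{1451 + 4877627} = \frac{70932 + 1614629 \left(- \frac{1}{4262499}\right)}{4879078} = \left(70932 - \frac{1614629}{4262499}\right) \frac{1}{4879078} = \frac{302345964439}{4262499} \cdot \frac{1}{4879078} = \frac{302345964439}{20797065095922}$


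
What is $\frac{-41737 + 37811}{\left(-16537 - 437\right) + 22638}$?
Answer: $- \frac{1963}{2832} \approx -0.69315$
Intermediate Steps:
$\frac{-41737 + 37811}{\left(-16537 - 437\right) + 22638} = - \frac{3926}{-16974 + 22638} = - \frac{3926}{5664} = \left(-3926\right) \frac{1}{5664} = - \frac{1963}{2832}$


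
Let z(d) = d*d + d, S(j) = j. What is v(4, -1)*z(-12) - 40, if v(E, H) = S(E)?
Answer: 488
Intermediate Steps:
z(d) = d + d**2 (z(d) = d**2 + d = d + d**2)
v(E, H) = E
v(4, -1)*z(-12) - 40 = 4*(-12*(1 - 12)) - 40 = 4*(-12*(-11)) - 40 = 4*132 - 40 = 528 - 40 = 488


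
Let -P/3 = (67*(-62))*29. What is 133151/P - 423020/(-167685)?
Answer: 3893466831/1346689414 ≈ 2.8911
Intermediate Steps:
P = 361398 (P = -3*67*(-62)*29 = -(-12462)*29 = -3*(-120466) = 361398)
133151/P - 423020/(-167685) = 133151/361398 - 423020/(-167685) = 133151*(1/361398) - 423020*(-1/167685) = 133151/361398 + 84604/33537 = 3893466831/1346689414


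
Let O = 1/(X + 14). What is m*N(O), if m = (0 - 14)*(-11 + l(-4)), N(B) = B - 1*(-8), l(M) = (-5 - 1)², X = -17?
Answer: -8050/3 ≈ -2683.3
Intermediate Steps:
l(M) = 36 (l(M) = (-6)² = 36)
O = -⅓ (O = 1/(-17 + 14) = 1/(-3) = -⅓ ≈ -0.33333)
N(B) = 8 + B (N(B) = B + 8 = 8 + B)
m = -350 (m = (0 - 14)*(-11 + 36) = -14*25 = -350)
m*N(O) = -350*(8 - ⅓) = -350*23/3 = -8050/3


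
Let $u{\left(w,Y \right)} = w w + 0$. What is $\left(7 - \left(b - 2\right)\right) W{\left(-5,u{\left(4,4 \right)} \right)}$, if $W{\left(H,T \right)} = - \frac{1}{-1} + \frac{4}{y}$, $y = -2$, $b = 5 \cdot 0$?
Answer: $-9$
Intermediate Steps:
$b = 0$
$u{\left(w,Y \right)} = w^{2}$ ($u{\left(w,Y \right)} = w^{2} + 0 = w^{2}$)
$W{\left(H,T \right)} = -1$ ($W{\left(H,T \right)} = - \frac{1}{-1} + \frac{4}{-2} = \left(-1\right) \left(-1\right) + 4 \left(- \frac{1}{2}\right) = 1 - 2 = -1$)
$\left(7 - \left(b - 2\right)\right) W{\left(-5,u{\left(4,4 \right)} \right)} = \left(7 - \left(0 - 2\right)\right) \left(-1\right) = \left(7 - -2\right) \left(-1\right) = \left(7 + 2\right) \left(-1\right) = 9 \left(-1\right) = -9$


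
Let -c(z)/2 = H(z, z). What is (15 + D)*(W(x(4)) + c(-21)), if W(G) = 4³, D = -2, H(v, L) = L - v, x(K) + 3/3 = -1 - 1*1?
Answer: 832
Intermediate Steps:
x(K) = -3 (x(K) = -1 + (-1 - 1*1) = -1 + (-1 - 1) = -1 - 2 = -3)
W(G) = 64
c(z) = 0 (c(z) = -2*(z - z) = -2*0 = 0)
(15 + D)*(W(x(4)) + c(-21)) = (15 - 2)*(64 + 0) = 13*64 = 832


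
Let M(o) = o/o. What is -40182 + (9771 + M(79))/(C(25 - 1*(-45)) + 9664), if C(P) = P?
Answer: -195560908/4867 ≈ -40181.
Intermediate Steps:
M(o) = 1
-40182 + (9771 + M(79))/(C(25 - 1*(-45)) + 9664) = -40182 + (9771 + 1)/((25 - 1*(-45)) + 9664) = -40182 + 9772/((25 + 45) + 9664) = -40182 + 9772/(70 + 9664) = -40182 + 9772/9734 = -40182 + 9772*(1/9734) = -40182 + 4886/4867 = -195560908/4867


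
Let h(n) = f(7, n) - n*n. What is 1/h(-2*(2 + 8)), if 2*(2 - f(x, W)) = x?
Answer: -2/803 ≈ -0.0024907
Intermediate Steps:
f(x, W) = 2 - x/2
h(n) = -3/2 - n² (h(n) = (2 - ½*7) - n*n = (2 - 7/2) - n² = -3/2 - n²)
1/h(-2*(2 + 8)) = 1/(-3/2 - (-2*(2 + 8))²) = 1/(-3/2 - (-2*10)²) = 1/(-3/2 - 1*(-20)²) = 1/(-3/2 - 1*400) = 1/(-3/2 - 400) = 1/(-803/2) = -2/803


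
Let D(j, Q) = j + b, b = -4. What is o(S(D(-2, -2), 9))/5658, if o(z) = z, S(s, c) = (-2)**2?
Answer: 2/2829 ≈ 0.00070696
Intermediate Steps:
D(j, Q) = -4 + j (D(j, Q) = j - 4 = -4 + j)
S(s, c) = 4
o(S(D(-2, -2), 9))/5658 = 4/5658 = 4*(1/5658) = 2/2829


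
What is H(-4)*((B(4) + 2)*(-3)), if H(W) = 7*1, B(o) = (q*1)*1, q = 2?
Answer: -84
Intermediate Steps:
B(o) = 2 (B(o) = (2*1)*1 = 2*1 = 2)
H(W) = 7
H(-4)*((B(4) + 2)*(-3)) = 7*((2 + 2)*(-3)) = 7*(4*(-3)) = 7*(-12) = -84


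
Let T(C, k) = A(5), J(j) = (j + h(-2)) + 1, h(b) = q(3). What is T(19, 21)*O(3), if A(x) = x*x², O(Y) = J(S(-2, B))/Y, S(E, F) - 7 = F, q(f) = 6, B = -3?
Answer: 1375/3 ≈ 458.33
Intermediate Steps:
h(b) = 6
S(E, F) = 7 + F
J(j) = 7 + j (J(j) = (j + 6) + 1 = (6 + j) + 1 = 7 + j)
O(Y) = 11/Y (O(Y) = (7 + (7 - 3))/Y = (7 + 4)/Y = 11/Y)
A(x) = x³
T(C, k) = 125 (T(C, k) = 5³ = 125)
T(19, 21)*O(3) = 125*(11/3) = 1375/3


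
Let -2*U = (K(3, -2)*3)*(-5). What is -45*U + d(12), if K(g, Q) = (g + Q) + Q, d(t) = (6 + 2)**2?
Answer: 803/2 ≈ 401.50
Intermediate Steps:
d(t) = 64 (d(t) = 8**2 = 64)
K(g, Q) = g + 2*Q (K(g, Q) = (Q + g) + Q = g + 2*Q)
U = -15/2 (U = -(3 + 2*(-2))*3*(-5)/2 = -(3 - 4)*3*(-5)/2 = -(-1*3)*(-5)/2 = -(-3)*(-5)/2 = -1/2*15 = -15/2 ≈ -7.5000)
-45*U + d(12) = -45*(-15/2) + 64 = 675/2 + 64 = 803/2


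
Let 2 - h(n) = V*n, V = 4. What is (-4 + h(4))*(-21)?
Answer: 378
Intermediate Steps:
h(n) = 2 - 4*n
(-4 + h(4))*(-21) = (-4 + (2 - 4*4))*(-21) = (-4 + (2 - 16))*(-21) = (-4 - 14)*(-21) = -18*(-21) = 378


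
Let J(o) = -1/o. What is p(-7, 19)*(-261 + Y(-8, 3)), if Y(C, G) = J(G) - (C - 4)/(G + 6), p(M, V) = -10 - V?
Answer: 7540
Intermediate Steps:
Y(C, G) = -1/G - (-4 + C)/(6 + G) (Y(C, G) = -1/G - (C - 4)/(G + 6) = -1/G - (-4 + C)/(6 + G))
p(-7, 19)*(-261 + Y(-8, 3)) = (-10 - 1*19)*(-261 + (-6 + 3*(3 - 1*(-8)))/(3*(6 + 3))) = (-10 - 19)*(-261 + (1/3)*(-6 + 3*(3 + 8))/9) = -29*(-261 + (1/3)*(1/9)*(-6 + 3*11)) = -29*(-261 + (1/3)*(1/9)*(-6 + 33)) = -29*(-261 + (1/3)*(1/9)*27) = -29*(-261 + 1) = -29*(-260) = 7540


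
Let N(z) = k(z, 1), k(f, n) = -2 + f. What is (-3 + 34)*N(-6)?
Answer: -248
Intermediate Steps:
N(z) = -2 + z
(-3 + 34)*N(-6) = (-3 + 34)*(-2 - 6) = 31*(-8) = -248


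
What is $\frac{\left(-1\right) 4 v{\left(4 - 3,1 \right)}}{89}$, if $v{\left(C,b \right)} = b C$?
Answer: $- \frac{4}{89} \approx -0.044944$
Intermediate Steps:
$v{\left(C,b \right)} = C b$
$\frac{\left(-1\right) 4 v{\left(4 - 3,1 \right)}}{89} = \frac{\left(-1\right) 4 \left(4 - 3\right) 1}{89} = - 4 \left(4 - 3\right) 1 \cdot \frac{1}{89} = - 4 \cdot 1 \cdot 1 \cdot \frac{1}{89} = - 4 \cdot 1 \cdot \frac{1}{89} = \left(-1\right) 4 \cdot \frac{1}{89} = \left(-4\right) \frac{1}{89} = - \frac{4}{89}$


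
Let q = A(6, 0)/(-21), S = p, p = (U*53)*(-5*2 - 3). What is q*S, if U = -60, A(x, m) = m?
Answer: 0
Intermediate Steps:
p = 41340 (p = (-60*53)*(-5*2 - 3) = -3180*(-10 - 3) = -3180*(-13) = 41340)
S = 41340
q = 0 (q = 0/(-21) = 0*(-1/21) = 0)
q*S = 0*41340 = 0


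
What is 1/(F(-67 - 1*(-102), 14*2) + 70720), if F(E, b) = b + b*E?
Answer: 1/71728 ≈ 1.3942e-5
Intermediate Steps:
F(E, b) = b + E*b
1/(F(-67 - 1*(-102), 14*2) + 70720) = 1/((14*2)*(1 + (-67 - 1*(-102))) + 70720) = 1/(28*(1 + (-67 + 102)) + 70720) = 1/(28*(1 + 35) + 70720) = 1/(28*36 + 70720) = 1/(1008 + 70720) = 1/71728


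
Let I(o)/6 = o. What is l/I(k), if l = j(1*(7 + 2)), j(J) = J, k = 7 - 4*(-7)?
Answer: 3/70 ≈ 0.042857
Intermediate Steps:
k = 35 (k = 7 + 28 = 35)
I(o) = 6*o
l = 9 (l = 1*(7 + 2) = 1*9 = 9)
l/I(k) = 9/((6*35)) = 9/210 = 9*(1/210) = 3/70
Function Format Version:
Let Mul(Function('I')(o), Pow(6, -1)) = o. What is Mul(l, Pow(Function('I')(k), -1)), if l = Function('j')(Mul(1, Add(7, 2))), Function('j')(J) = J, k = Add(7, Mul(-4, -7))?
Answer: Rational(3, 70) ≈ 0.042857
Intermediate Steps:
k = 35 (k = Add(7, 28) = 35)
Function('I')(o) = Mul(6, o)
l = 9 (l = Mul(1, Add(7, 2)) = Mul(1, 9) = 9)
Mul(l, Pow(Function('I')(k), -1)) = Mul(9, Pow(Mul(6, 35), -1)) = Mul(9, Pow(210, -1)) = Mul(9, Rational(1, 210)) = Rational(3, 70)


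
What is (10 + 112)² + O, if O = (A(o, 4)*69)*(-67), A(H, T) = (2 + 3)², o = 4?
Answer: -100691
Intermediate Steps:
A(H, T) = 25 (A(H, T) = 5² = 25)
O = -115575 (O = (25*69)*(-67) = 1725*(-67) = -115575)
(10 + 112)² + O = (10 + 112)² - 115575 = 122² - 115575 = 14884 - 115575 = -100691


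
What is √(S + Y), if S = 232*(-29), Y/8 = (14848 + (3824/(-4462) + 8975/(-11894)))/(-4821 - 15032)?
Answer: 2*I*√116804425199705079141366561/263404779721 ≈ 82.061*I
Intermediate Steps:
Y = -1575826189276/263404779721 (Y = 8*((14848 + (3824/(-4462) + 8975/(-11894)))/(-4821 - 15032)) = 8*((14848 + (3824*(-1/4462) + 8975*(-1/11894)))/(-19853)) = 8*((14848 + (-1912/2231 - 8975/11894))*(-1/19853)) = 8*((14848 - 42764553/26535514)*(-1/19853)) = 8*((393956547319/26535514)*(-1/19853)) = 8*(-393956547319/526809559442) = -1575826189276/263404779721 ≈ -5.9825)
S = -6728
√(S + Y) = √(-6728 - 1575826189276/263404779721) = √(-1773763184152164/263404779721) = 2*I*√116804425199705079141366561/263404779721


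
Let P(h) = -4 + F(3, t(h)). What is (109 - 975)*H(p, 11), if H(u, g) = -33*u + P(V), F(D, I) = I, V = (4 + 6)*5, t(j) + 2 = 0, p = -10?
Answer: -280584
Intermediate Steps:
t(j) = -2 (t(j) = -2 + 0 = -2)
V = 50 (V = 10*5 = 50)
P(h) = -6 (P(h) = -4 - 2 = -6)
H(u, g) = -6 - 33*u (H(u, g) = -33*u - 6 = -6 - 33*u)
(109 - 975)*H(p, 11) = (109 - 975)*(-6 - 33*(-10)) = -866*(-6 + 330) = -866*324 = -280584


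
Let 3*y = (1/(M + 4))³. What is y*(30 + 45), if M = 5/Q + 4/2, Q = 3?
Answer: 675/12167 ≈ 0.055478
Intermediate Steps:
M = 11/3 (M = 5/3 + 4/2 = 5*(⅓) + 4*(½) = 5/3 + 2 = 11/3 ≈ 3.6667)
y = 9/12167 (y = (1/(11/3 + 4))³/3 = (1/(23/3))³/3 = (3/23)³/3 = (⅓)*(27/12167) = 9/12167 ≈ 0.00073971)
y*(30 + 45) = 9*(30 + 45)/12167 = (9/12167)*75 = 675/12167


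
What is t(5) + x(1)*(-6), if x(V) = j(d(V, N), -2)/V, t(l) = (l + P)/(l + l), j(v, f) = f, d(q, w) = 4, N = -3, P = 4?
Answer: 129/10 ≈ 12.900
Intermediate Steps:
t(l) = (4 + l)/(2*l) (t(l) = (l + 4)/(l + l) = (4 + l)/((2*l)) = (4 + l)*(1/(2*l)) = (4 + l)/(2*l))
x(V) = -2/V
t(5) + x(1)*(-6) = (1/2)*(4 + 5)/5 - 2/1*(-6) = (1/2)*(1/5)*9 - 2*1*(-6) = 9/10 - 2*(-6) = 9/10 + 12 = 129/10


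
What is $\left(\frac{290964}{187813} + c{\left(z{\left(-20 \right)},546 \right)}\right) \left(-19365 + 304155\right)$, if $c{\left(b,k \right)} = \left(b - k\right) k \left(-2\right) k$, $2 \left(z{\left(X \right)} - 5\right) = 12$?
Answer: $\frac{17061588007237029960}{187813} \approx 9.0844 \cdot 10^{13}$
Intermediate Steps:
$z{\left(X \right)} = 11$ ($z{\left(X \right)} = 5 + \frac{1}{2} \cdot 12 = 5 + 6 = 11$)
$c{\left(b,k \right)} = - 2 k^{2} \left(b - k\right)$ ($c{\left(b,k \right)} = k \left(b - k\right) \left(-2\right) k = - 2 k \left(b - k\right) k = - 2 k^{2} \left(b - k\right)$)
$\left(\frac{290964}{187813} + c{\left(z{\left(-20 \right)},546 \right)}\right) \left(-19365 + 304155\right) = \left(\frac{290964}{187813} + 2 \cdot 546^{2} \left(546 - 11\right)\right) \left(-19365 + 304155\right) = \left(290964 \cdot \frac{1}{187813} + 2 \cdot 298116 \left(546 - 11\right)\right) 284790 = \left(\frac{290964}{187813} + 2 \cdot 298116 \cdot 535\right) 284790 = \left(\frac{290964}{187813} + 318984120\right) 284790 = \frac{59909364820524}{187813} \cdot 284790 = \frac{17061588007237029960}{187813}$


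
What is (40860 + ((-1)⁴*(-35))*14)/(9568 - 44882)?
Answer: -20185/17657 ≈ -1.1432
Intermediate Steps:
(40860 + ((-1)⁴*(-35))*14)/(9568 - 44882) = (40860 + (1*(-35))*14)/(-35314) = (40860 - 35*14)*(-1/35314) = (40860 - 490)*(-1/35314) = 40370*(-1/35314) = -20185/17657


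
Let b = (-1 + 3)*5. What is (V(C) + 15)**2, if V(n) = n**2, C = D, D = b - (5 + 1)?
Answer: 961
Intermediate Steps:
b = 10 (b = 2*5 = 10)
D = 4 (D = 10 - (5 + 1) = 10 - 1*6 = 10 - 6 = 4)
C = 4
(V(C) + 15)**2 = (4**2 + 15)**2 = (16 + 15)**2 = 31**2 = 961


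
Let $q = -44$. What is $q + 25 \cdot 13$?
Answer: $281$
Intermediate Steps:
$q + 25 \cdot 13 = -44 + 25 \cdot 13 = -44 + 325 = 281$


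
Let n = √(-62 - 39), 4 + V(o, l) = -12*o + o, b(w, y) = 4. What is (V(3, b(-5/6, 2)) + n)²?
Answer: (37 - I*√101)² ≈ 1268.0 - 743.69*I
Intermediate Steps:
V(o, l) = -4 - 11*o (V(o, l) = -4 + (-12*o + o) = -4 - 11*o)
n = I*√101 (n = √(-101) = I*√101 ≈ 10.05*I)
(V(3, b(-5/6, 2)) + n)² = ((-4 - 11*3) + I*√101)² = ((-4 - 33) + I*√101)² = (-37 + I*√101)²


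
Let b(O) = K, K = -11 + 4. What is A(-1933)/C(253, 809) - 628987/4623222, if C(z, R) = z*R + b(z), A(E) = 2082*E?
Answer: -9367459723811/473117423370 ≈ -19.799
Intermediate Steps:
K = -7
b(O) = -7
C(z, R) = -7 + R*z (C(z, R) = z*R - 7 = R*z - 7 = -7 + R*z)
A(-1933)/C(253, 809) - 628987/4623222 = (2082*(-1933))/(-7 + 809*253) - 628987/4623222 = -4024506/(-7 + 204677) - 628987*1/4623222 = -4024506/204670 - 628987/4623222 = -4024506*1/204670 - 628987/4623222 = -2012253/102335 - 628987/4623222 = -9367459723811/473117423370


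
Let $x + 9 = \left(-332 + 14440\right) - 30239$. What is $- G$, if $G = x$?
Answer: $16140$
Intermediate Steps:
$x = -16140$ ($x = -9 + \left(\left(-332 + 14440\right) - 30239\right) = -9 + \left(14108 - 30239\right) = -9 - 16131 = -16140$)
$G = -16140$
$- G = \left(-1\right) \left(-16140\right) = 16140$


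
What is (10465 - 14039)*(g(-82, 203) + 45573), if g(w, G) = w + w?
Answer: -162291766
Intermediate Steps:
g(w, G) = 2*w
(10465 - 14039)*(g(-82, 203) + 45573) = (10465 - 14039)*(2*(-82) + 45573) = -3574*(-164 + 45573) = -3574*45409 = -162291766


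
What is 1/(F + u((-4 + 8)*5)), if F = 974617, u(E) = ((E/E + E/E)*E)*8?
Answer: 1/974937 ≈ 1.0257e-6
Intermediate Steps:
u(E) = 16*E (u(E) = ((1 + 1)*E)*8 = (2*E)*8 = 16*E)
1/(F + u((-4 + 8)*5)) = 1/(974617 + 16*((-4 + 8)*5)) = 1/(974617 + 16*(4*5)) = 1/(974617 + 16*20) = 1/(974617 + 320) = 1/974937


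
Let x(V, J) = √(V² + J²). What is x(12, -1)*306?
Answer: 306*√145 ≈ 3684.7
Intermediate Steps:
x(V, J) = √(J² + V²)
x(12, -1)*306 = √((-1)² + 12²)*306 = √(1 + 144)*306 = √145*306 = 306*√145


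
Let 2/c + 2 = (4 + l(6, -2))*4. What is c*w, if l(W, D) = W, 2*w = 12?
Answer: 6/19 ≈ 0.31579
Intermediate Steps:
w = 6 (w = (1/2)*12 = 6)
c = 1/19 (c = 2/(-2 + (4 + 6)*4) = 2/(-2 + 10*4) = 2/(-2 + 40) = 2/38 = 2*(1/38) = 1/19 ≈ 0.052632)
c*w = (1/19)*6 = 6/19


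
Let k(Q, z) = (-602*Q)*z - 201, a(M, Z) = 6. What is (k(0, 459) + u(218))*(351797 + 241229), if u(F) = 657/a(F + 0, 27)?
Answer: -54261879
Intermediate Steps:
k(Q, z) = -201 - 602*Q*z (k(Q, z) = -602*Q*z - 201 = -201 - 602*Q*z)
u(F) = 219/2 (u(F) = 657/6 = 657*(1/6) = 219/2)
(k(0, 459) + u(218))*(351797 + 241229) = ((-201 - 602*0*459) + 219/2)*(351797 + 241229) = ((-201 + 0) + 219/2)*593026 = (-201 + 219/2)*593026 = -183/2*593026 = -54261879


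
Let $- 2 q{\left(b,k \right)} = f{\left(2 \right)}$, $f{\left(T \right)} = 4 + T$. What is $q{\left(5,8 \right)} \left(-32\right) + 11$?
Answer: $107$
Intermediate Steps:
$q{\left(b,k \right)} = -3$ ($q{\left(b,k \right)} = - \frac{4 + 2}{2} = \left(- \frac{1}{2}\right) 6 = -3$)
$q{\left(5,8 \right)} \left(-32\right) + 11 = \left(-3\right) \left(-32\right) + 11 = 96 + 11 = 107$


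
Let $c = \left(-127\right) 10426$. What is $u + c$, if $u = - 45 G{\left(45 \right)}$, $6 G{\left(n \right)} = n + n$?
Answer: $-1324777$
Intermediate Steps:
$G{\left(n \right)} = \frac{n}{3}$ ($G{\left(n \right)} = \frac{n + n}{6} = \frac{2 n}{6} = \frac{n}{3}$)
$c = -1324102$
$u = -675$ ($u = - 45 \cdot \frac{1}{3} \cdot 45 = \left(-45\right) 15 = -675$)
$u + c = -675 - 1324102 = -1324777$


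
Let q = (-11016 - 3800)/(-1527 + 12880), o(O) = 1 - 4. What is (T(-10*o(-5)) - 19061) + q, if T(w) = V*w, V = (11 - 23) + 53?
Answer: -202450159/11353 ≈ -17832.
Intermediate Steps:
o(O) = -3
V = 41 (V = -12 + 53 = 41)
T(w) = 41*w
q = -14816/11353 ≈ -1.3050
(T(-10*o(-5)) - 19061) + q = (41*(-10*(-3)) - 19061) - 14816/11353 = (41*30 - 19061) - 14816/11353 = (1230 - 19061) - 14816/11353 = -17831 - 14816/11353 = -202450159/11353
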